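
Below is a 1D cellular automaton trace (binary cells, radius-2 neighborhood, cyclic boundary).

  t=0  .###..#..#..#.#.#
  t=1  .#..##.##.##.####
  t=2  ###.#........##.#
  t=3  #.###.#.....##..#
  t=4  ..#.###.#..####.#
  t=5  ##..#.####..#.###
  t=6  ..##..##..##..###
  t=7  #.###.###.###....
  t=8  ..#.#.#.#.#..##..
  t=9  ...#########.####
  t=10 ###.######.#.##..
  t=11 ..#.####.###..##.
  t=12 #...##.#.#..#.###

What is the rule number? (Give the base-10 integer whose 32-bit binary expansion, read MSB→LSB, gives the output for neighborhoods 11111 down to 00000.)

  #####|#  b31=1 t=5,i=16
  ####.|.  b30=0 t=1,i=15
  ###.#|#  b29=1 t=1,i=16
  ###..|.  b28=0 t=0,i=3
  ##.##|.  b27=0 t=1,i=6
  ##.#.|#  b26=1 t=1,i=0
  ##..#|#  b25=1 t=0,i=4
  ##...|#  b24=1 t=7,i=13
  #.###|#  b23=1 t=0,i=1
  #.##.|.  b22=0 t=1,i=7
  #.#.#|#  b21=1 t=0,i=14
  #.#..|#  b20=1 t=1,i=1
  #..##|.  b19=0 t=1,i=3
  #..#.|#  b18=1 t=0,i=5
  #...#|#  b17=1 t=9,i=1
  #....|#  b16=1 t=2,i=6
  .####|#  b15=1 t=1,i=14
  .###.|.  b14=0 t=0,i=2
  .##.#|.  b13=0 t=1,i=5
  .##..|#  b12=1 t=3,i=13
  .#.##|.  b11=0 t=0,i=0
  .#.#.|#  b10=1 t=0,i=13
  .#..#|#  b9=1 t=0,i=7
  .#...|.  b8=0 t=2,i=5
  ..###|.  b7=0 t=4,i=11
  ..##.|#  b6=1 t=1,i=4
  ..#.#|.  b5=0 t=0,i=12
  ..#..|.  b4=0 t=0,i=6
  ...##|#  b3=1 t=2,i=12
  ...#.|.  b2=0 t=7,i=16
  ....#|.  b1=0 t=2,i=11
  .....|.  b0=0 t=2,i=7
  bits 10100111101101111001011001001000 = 2813826632

2813826632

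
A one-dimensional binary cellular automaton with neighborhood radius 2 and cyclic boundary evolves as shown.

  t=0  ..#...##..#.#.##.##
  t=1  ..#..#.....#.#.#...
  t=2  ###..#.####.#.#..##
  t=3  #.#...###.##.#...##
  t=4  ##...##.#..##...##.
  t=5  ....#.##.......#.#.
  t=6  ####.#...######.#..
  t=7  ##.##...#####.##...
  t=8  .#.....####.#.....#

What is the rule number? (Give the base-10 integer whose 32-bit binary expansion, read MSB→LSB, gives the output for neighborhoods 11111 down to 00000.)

3028397215

  nb #####: next=#  (t=2,i=0, bit31=1)
  nb ####.: next=.  (t=2,i=1, bit30=0)
  nb ###.#: next=#  (t=2,i=10, bit29=1)
  nb ###..: next=#  (t=2,i=2, bit28=1)
  nb ##.##: next=.  (t=0,i=16, bit27=0)
  nb ##.#.: next=#  (t=2,i=11, bit26=1)
  nb ##..#: next=.  (t=0,i=0, bit25=0)
  nb ##...: next=.  (t=4,i=2, bit24=0)
  nb #.###: next=#  (t=2,i=7, bit23=1)
  nb #.##.: next=.  (t=0,i=14, bit22=0)
  nb #.#.#: next=.  (t=0,i=12, bit21=0)
  nb #.#..: next=.  (t=1,i=15, bit20=0)
  nb #..##: next=.  (t=2,i=16, bit19=0)
  nb #..#.: next=.  (t=0,i=1, bit18=0)
  nb #...#: next=.  (t=0,i=4, bit17=0)
  nb #....: next=#  (t=1,i=7, bit16=1)
  nb .####: next=#  (t=2,i=8, bit15=1)
  nb .###.: next=.  (t=3,i=7, bit14=0)
  nb .##.#: next=#  (t=0,i=15, bit13=1)
  nb .##..: next=.  (t=0,i=7, bit12=0)
  nb .#.##: next=#  (t=0,i=13, bit11=1)
  nb .#.#.: next=#  (t=0,i=11, bit10=1)
  nb .#..#: next=.  (t=1,i=3, bit9=0)
  nb .#...: next=.  (t=0,i=3, bit8=0)
  nb ..###: next=#  (t=2,i=17, bit7=1)
  nb ..##.: next=.  (t=0,i=6, bit6=0)
  nb ..#.#: next=.  (t=0,i=10, bit5=0)
  nb ..#..: next=#  (t=0,i=2, bit4=1)
  nb ...##: next=#  (t=0,i=5, bit3=1)
  nb ...#.: next=#  (t=1,i=1, bit2=1)
  nb ....#: next=#  (t=1,i=0, bit1=1)
  nb .....: next=#  (t=1,i=8, bit0=1)
  bits 10110100100000011010110010011111 = 3028397215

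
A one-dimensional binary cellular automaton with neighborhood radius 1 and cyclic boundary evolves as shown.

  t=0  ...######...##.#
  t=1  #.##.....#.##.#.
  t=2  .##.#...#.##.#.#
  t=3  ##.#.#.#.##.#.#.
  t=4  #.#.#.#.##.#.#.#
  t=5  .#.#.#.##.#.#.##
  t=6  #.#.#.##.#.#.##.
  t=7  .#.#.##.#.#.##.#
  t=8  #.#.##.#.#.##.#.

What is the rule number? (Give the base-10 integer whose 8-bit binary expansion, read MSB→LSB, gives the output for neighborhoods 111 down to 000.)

58

  nb ###: next=.  (t=0,i=4, bit7=0)
  nb ##.: next=.  (t=0,i=8, bit6=0)
  nb #.#: next=#  (t=0,i=14, bit5=1)
  nb #..: next=#  (t=0,i=0, bit4=1)
  nb .##: next=#  (t=0,i=3, bit3=1)
  nb .#.: next=.  (t=0,i=15, bit2=0)
  nb ..#: next=#  (t=0,i=2, bit1=1)
  nb ...: next=.  (t=0,i=1, bit0=0)
  bits 00111010 = 58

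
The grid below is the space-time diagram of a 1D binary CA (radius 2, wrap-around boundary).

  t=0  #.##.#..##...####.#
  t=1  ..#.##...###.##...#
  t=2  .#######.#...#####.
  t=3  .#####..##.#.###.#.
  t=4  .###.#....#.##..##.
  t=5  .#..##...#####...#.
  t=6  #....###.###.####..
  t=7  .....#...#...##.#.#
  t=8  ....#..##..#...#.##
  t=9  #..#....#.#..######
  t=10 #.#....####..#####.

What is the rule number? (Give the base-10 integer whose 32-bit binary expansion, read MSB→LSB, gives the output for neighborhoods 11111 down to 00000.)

2513869988

  ##### -> #   bit 31 = 1  t=2,i=3
  ####. -> .   bit 30 = 0  t=0,i=15
  ###.# -> .   bit 29 = 0  t=0,i=16
  ###.. -> #   bit 28 = 1  t=2,i=17
  ##.## -> .   bit 27 = 0  t=0,i=1
  ##.#. -> #   bit 26 = 1  t=0,i=4
  ##..# -> .   bit 25 = 0  t=2,i=18
  ##... -> #   bit 24 = 1  t=0,i=10
  #.### -> #   bit 23 = 1  t=3,i=13
  #.##. -> #   bit 22 = 1  t=0,i=2
  #.#.# -> .   bit 21 = 0  t=3,i=11
  #.#.. -> #   bit 20 = 1  t=0,i=5
  #..## -> .   bit 19 = 0  t=0,i=7
  #..#. -> #   bit 18 = 1  t=1,i=1
  #...# -> #   bit 17 = 1  t=0,i=11
  #.... -> .   bit 16 = 0  t=4,i=7
  .#### -> #   bit 15 = 1  t=0,i=14
  .###. -> .   bit 14 = 0  t=1,i=10
  .##.# -> .   bit 13 = 0  t=0,i=0
  .##.. -> #   bit 12 = 1  t=0,i=9
  .#.## -> #   bit 11 = 1  t=1,i=3
  .#.#. -> #   bit 10 = 1  t=7,i=17
  .#..# -> .   bit 9 = 0  t=0,i=6
  .#... -> .   bit 8 = 0  t=2,i=10
  ..### -> #   bit 7 = 1  t=0,i=13
  ..##. -> .   bit 6 = 0  t=0,i=8
  ..#.# -> #   bit 5 = 1  t=1,i=2
  ..#.. -> .   bit 4 = 0  t=1,i=18
  ...## -> .   bit 3 = 0  t=0,i=12
  ...#. -> #   bit 2 = 1  t=1,i=17
  ....# -> .   bit 1 = 0  t=4,i=8
  ..... -> .   bit 0 = 0  t=7,i=2
  bits 10010101110101101001110010100100 = 2513869988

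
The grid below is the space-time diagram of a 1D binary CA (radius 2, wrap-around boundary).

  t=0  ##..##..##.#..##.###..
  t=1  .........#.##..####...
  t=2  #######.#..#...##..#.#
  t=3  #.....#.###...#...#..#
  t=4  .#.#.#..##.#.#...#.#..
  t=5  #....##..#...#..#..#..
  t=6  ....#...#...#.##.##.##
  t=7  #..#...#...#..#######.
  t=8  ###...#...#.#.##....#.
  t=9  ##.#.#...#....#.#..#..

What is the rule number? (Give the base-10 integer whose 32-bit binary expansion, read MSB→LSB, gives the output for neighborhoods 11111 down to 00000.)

701817485

  [31] ##### => .  t=2,i=1
  [30] ####. => .  t=1,i=17
  [29] ###.# => #  t=2,i=6
  [28] ###.. => .  t=0,i=19
  [27] ##.## => #  t=0,i=16
  [26] ##.#. => .  t=0,i=10
  [25] ##..# => .  t=0,i=2
  [24] ##... => #  t=1,i=19
  [23] #.### => #  t=0,i=17
  [22] #.##. => #  t=1,i=11
  [21] #.#.# => .  t=4,i=3
  [20] #.#.. => #  t=0,i=11
  [19] #..## => .  t=0,i=3
  [18] #..#. => #  t=2,i=10
  [17] #...# => .  t=2,i=13
  [16] #.... => .  t=1,i=20
  [15] .#### => #  t=1,i=16
  [14] .###. => #  t=0,i=18
  [13] .##.# => #  t=0,i=9
  [12] .##.. => .  t=0,i=1
  [11] .#.## => .  t=1,i=10
  [10] .#.#. => .  t=4,i=2
  [9] .#..# => #  t=0,i=12
  [8] .#... => .  t=2,i=12
  [7] ..### => #  t=1,i=15
  [6] ..##. => .  t=0,i=0
  [5] ..#.# => .  t=1,i=9
  [4] ..#.. => .  t=2,i=11
  [3] ...## => #  t=2,i=14
  [2] ...#. => #  t=1,i=8
  [1] ....# => .  t=1,i=7
  [0] ..... => #  t=1,i=0
  bits 00101001110101001110001010001101 = 701817485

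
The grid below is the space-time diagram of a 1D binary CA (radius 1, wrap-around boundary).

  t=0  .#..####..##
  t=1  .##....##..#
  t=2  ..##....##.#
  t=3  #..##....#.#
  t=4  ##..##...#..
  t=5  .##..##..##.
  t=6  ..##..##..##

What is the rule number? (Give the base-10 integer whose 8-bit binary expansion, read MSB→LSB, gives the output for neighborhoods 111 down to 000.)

84

  nb ###: next=.  (t=0,i=5, bit7=0)
  nb ##.: next=#  (t=0,i=7, bit6=1)
  nb #.#: next=.  (t=0,i=0, bit5=0)
  nb #..: next=#  (t=0,i=2, bit4=1)
  nb .##: next=.  (t=0,i=4, bit3=0)
  nb .#.: next=#  (t=0,i=1, bit2=1)
  nb ..#: next=.  (t=0,i=3, bit1=0)
  nb ...: next=.  (t=1,i=4, bit0=0)
  bits 01010100 = 84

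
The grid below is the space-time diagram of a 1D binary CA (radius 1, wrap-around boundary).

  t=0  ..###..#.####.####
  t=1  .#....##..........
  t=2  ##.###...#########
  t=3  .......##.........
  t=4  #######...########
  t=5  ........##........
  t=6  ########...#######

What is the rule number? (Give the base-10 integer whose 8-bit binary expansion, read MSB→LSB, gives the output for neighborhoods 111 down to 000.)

  [7] ### => .  t=0,i=3
  [6] ##. => .  t=0,i=4
  [5] #.# => .  t=0,i=8
  [4] #.. => .  t=0,i=0
  [3] .## => .  t=0,i=2
  [2] .#. => #  t=0,i=7
  [1] ..# => #  t=0,i=1
  [0] ... => #  t=1,i=3
  bits 00000111 = 7

7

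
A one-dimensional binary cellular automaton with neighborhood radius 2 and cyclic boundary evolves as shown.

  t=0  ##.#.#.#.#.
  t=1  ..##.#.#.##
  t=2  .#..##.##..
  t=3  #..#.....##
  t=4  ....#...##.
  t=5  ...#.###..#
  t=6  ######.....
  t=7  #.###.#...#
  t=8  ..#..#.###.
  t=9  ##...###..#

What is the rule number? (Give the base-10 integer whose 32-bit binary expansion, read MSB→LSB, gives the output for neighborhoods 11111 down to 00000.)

3316255148

  nb #####: next=#  (t=6,i=2, bit31=1)
  nb ####.: next=#  (t=6,i=4, bit30=1)
  nb ###.#: next=.  (t=7,i=4, bit29=0)
  nb ###..: next=.  (t=3,i=0, bit28=0)
  nb ##.##: next=.  (t=2,i=6, bit27=0)
  nb ##.#.: next=#  (t=0,i=2, bit26=1)
  nb ##..#: next=.  (t=1,i=0, bit25=0)
  nb ##...: next=#  (t=2,i=9, bit24=1)
  nb #.###: next=#  (t=5,i=5, bit23=1)
  nb #.##.: next=.  (t=0,i=0, bit22=0)
  nb #.#.#: next=#  (t=0,i=3, bit21=1)
  nb #.#..: next=.  (t=7,i=6, bit20=0)
  nb #..##: next=#  (t=1,i=1, bit19=1)
  nb #..#.: next=.  (t=3,i=2, bit18=0)
  nb #...#: next=#  (t=2,i=10, bit17=1)
  nb #....: next=.  (t=3,i=5, bit16=0)
  nb .####: next=.  (t=6,i=1, bit15=0)
  nb .###.: next=.  (t=3,i=10, bit14=0)
  nb .##.#: next=.  (t=0,i=1, bit13=0)
  nb .##..: next=.  (t=1,i=10, bit12=0)
  nb .#.##: next=#  (t=0,i=10, bit11=1)
  nb .#.#.: next=.  (t=0,i=4, bit10=0)
  nb .#..#: next=.  (t=2,i=2, bit9=0)
  nb .#...: next=#  (t=3,i=4, bit8=1)
  nb ..###: next=#  (t=3,i=9, bit7=1)
  nb ..##.: next=.  (t=1,i=2, bit6=0)
  nb ..#.#: next=#  (t=5,i=3, bit5=1)
  nb ..#..: next=.  (t=2,i=1, bit4=0)
  nb ...##: next=#  (t=3,i=8, bit3=1)
  nb ...#.: next=#  (t=2,i=0, bit2=1)
  nb ....#: next=.  (t=3,i=7, bit1=0)
  nb .....: next=.  (t=3,i=6, bit0=0)
  bits 11000101101010100000100110101100 = 3316255148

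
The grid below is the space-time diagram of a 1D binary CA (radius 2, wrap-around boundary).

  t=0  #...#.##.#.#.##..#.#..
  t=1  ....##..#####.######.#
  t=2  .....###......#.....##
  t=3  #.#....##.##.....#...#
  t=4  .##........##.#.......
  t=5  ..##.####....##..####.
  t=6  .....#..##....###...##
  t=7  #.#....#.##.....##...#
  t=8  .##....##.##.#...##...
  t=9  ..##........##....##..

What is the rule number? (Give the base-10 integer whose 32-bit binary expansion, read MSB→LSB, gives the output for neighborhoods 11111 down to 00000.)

398203937

  [31] ##### => .  t=1,i=10
  [30] ####. => .  t=1,i=11
  [29] ###.# => .  t=1,i=12
  [28] ###.. => #  t=2,i=7
  [27] ##.## => .  t=1,i=13
  [26] ##.#. => #  t=0,i=8
  [25] ##..# => #  t=0,i=15
  [24] ##... => #  t=2,i=0
  [23] #.### => #  t=1,i=14
  [22] #.##. => .  t=0,i=6
  [21] #.#.# => #  t=0,i=9
  [20] #.#.. => #  t=0,i=19
  [19] #..## => #  t=1,i=7
  [18] #..#. => #  t=0,i=16
  [17] #...# => .  t=0,i=2
  [16] #.... => .  t=1,i=1
  [15] .#### => .  t=1,i=9
  [14] .###. => .  t=2,i=6
  [13] .##.# => .  t=0,i=7
  [12] .##.. => #  t=0,i=14
  [11] .#.## => #  t=0,i=5
  [10] .#.#. => #  t=0,i=10
  [9] .#..# => .  t=0,i=20
  [8] .#... => .  t=0,i=1
  [7] ..### => .  t=1,i=8
  [6] ..##. => .  t=1,i=4
  [5] ..#.# => #  t=0,i=4
  [4] ..#.. => .  t=0,i=0
  [3] ...## => .  t=1,i=3
  [2] ...#. => .  t=0,i=3
  [1] ....# => .  t=1,i=2
  [0] ..... => #  t=2,i=2
  bits 00010111101111000001110000100001 = 398203937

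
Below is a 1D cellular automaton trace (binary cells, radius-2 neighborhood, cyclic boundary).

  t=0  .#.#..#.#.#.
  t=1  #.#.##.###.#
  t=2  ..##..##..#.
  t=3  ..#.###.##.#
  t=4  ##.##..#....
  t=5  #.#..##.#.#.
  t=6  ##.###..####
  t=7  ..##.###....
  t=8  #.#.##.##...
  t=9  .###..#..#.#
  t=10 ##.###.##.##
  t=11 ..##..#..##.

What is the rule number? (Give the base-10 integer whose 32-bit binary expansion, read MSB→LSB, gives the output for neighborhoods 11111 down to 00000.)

464260934

  #####|.  b31=0 t=6,i=10
  ####.|.  b30=0 t=6,i=0
  ###.#|.  b29=0 t=1,i=9
  ###..|#  b28=1 t=6,i=5
  ##.##|#  b27=1 t=1,i=6
  ##.#.|.  b26=0 t=1,i=1
  ##..#|#  b25=1 t=2,i=4
  ##...|#  b24=1 t=7,i=8
  #.###|#  b23=1 t=1,i=7
  #.##.|.  b22=0 t=1,i=4
  #.#.#|#  b21=1 t=0,i=8
  #.#..|.  b20=0 t=0,i=3
  #..##|#  b19=1 t=2,i=5
  #..#.|#  b18=1 t=0,i=0
  #...#|.  b17=0 t=2,i=0
  #....|.  b16=0 t=4,i=9
  .####|.  b15=0 t=6,i=9
  .###.|.  b14=0 t=1,i=8
  .##.#|.  b13=0 t=1,i=0
  .##..|.  b12=0 t=2,i=3
  .#.##|#  b11=1 t=1,i=3
  .#.#.|#  b10=1 t=0,i=2
  .#..#|#  b9=1 t=0,i=4
  .#...|#  b8=1 t=2,i=11
  ..###|.  b7=0 t=6,i=8
  ..##.|#  b6=1 t=2,i=2
  ..#.#|.  b5=0 t=0,i=1
  ..#..|.  b4=0 t=2,i=10
  ...##|.  b3=0 t=2,i=1
  ...#.|#  b2=1 t=8,i=11
  ....#|#  b1=1 t=4,i=10
  .....|.  b0=0 t=7,i=10
  bits 00011011101011000000111101000110 = 464260934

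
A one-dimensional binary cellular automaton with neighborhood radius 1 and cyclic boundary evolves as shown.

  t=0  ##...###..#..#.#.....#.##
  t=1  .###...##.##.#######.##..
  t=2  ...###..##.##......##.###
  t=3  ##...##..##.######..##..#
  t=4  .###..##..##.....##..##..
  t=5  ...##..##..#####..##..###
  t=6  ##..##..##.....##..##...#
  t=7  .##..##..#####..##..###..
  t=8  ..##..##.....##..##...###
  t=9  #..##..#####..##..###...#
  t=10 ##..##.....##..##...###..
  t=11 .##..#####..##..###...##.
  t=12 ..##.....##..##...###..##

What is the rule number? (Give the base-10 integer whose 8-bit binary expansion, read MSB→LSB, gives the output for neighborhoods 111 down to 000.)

  nb ###: next=.  (t=0,i=0, bit7=0)
  nb ##.: next=#  (t=0,i=1, bit6=1)
  nb #.#: next=#  (t=0,i=14, bit5=1)
  nb #..: next=#  (t=0,i=2, bit4=1)
  nb .##: next=.  (t=0,i=5, bit3=0)
  nb .#.: next=#  (t=0,i=10, bit2=1)
  nb ..#: next=.  (t=0,i=4, bit1=0)
  nb ...: next=#  (t=0,i=3, bit0=1)
  bits 01110101 = 117

117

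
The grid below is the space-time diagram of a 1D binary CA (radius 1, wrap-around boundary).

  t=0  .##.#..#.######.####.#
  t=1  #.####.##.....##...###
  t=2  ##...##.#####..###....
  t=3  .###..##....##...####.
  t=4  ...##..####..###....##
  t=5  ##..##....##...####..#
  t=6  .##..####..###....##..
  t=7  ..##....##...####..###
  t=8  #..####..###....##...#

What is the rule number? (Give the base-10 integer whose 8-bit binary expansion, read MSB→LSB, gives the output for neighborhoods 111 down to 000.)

117

  ###|.  b7=0 t=0,i=10
  ##.|#  b6=1 t=0,i=2
  #.#|#  b5=1 t=0,i=0
  #..|#  b4=1 t=0,i=5
  .##|.  b3=0 t=0,i=1
  .#.|#  b2=1 t=0,i=4
  ..#|.  b1=0 t=0,i=6
  ...|#  b0=1 t=1,i=10
  bits 01110101 = 117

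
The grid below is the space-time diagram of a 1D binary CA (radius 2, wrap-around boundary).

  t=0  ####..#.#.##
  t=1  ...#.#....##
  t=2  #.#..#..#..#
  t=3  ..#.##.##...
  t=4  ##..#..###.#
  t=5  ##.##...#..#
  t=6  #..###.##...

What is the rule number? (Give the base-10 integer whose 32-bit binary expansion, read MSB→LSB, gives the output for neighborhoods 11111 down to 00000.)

299159575

  ##### -> .   bit 31 = 0  t=0,i=0
  ####. -> .   bit 30 = 0  t=0,i=2
  ###.# -> .   bit 29 = 0  t=4,i=9
  ###.. -> #   bit 28 = 1  t=0,i=3
  ##.## -> .   bit 27 = 0  t=3,i=6
  ##.#. -> .   bit 26 = 0  t=2,i=1
  ##..# -> .   bit 25 = 0  t=0,i=4
  ##... -> #   bit 24 = 1  t=1,i=0
  #.### -> #   bit 23 = 1  t=0,i=10
  #.##. -> #   bit 22 = 1  t=3,i=4
  #.#.# -> .   bit 21 = 0  t=0,i=8
  #.#.. -> #   bit 20 = 1  t=1,i=5
  #..## -> .   bit 19 = 0  t=2,i=10
  #..#. -> #   bit 18 = 1  t=0,i=5
  #...# -> .   bit 17 = 0  t=1,i=1
  #.... -> .   bit 16 = 0  t=1,i=7
  .#### -> #   bit 15 = 1  t=0,i=11
  .###. -> #   bit 14 = 1  t=4,i=0
  .##.# -> .   bit 13 = 0  t=2,i=0
  .##.. -> #   bit 12 = 1  t=1,i=11
  .#.## -> .   bit 11 = 0  t=0,i=9
  .#.#. -> .   bit 10 = 0  t=0,i=7
  .#..# -> .   bit 9 = 0  t=2,i=3
  .#... -> .   bit 8 = 0  t=1,i=6
  ..### -> .   bit 7 = 0  t=4,i=7
  ..##. -> .   bit 6 = 0  t=1,i=10
  ..#.# -> .   bit 5 = 0  t=0,i=6
  ..#.. -> #   bit 4 = 1  t=2,i=5
  ...## -> .   bit 3 = 0  t=1,i=9
  ...#. -> #   bit 2 = 1  t=1,i=2
  ....# -> #   bit 1 = 1  t=1,i=8
  ..... -> #   bit 0 = 1  t=3,i=11
  bits 00010001110101001101000000010111 = 299159575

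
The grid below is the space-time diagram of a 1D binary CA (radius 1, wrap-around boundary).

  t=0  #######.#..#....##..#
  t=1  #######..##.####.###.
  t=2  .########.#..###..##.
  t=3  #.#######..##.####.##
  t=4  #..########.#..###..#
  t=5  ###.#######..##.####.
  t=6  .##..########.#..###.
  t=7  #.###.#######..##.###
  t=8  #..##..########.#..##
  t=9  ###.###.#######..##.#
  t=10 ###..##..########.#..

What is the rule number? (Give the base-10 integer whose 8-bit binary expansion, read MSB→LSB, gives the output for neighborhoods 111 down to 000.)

  [7] ### => #  t=0,i=0
  [6] ##. => #  t=0,i=6
  [5] #.# => .  t=0,i=7
  [4] #.. => #  t=0,i=9
  [3] .## => .  t=0,i=16
  [2] .#. => .  t=0,i=8
  [1] ..# => #  t=0,i=10
  [0] ... => #  t=0,i=13
  bits 11010011 = 211

211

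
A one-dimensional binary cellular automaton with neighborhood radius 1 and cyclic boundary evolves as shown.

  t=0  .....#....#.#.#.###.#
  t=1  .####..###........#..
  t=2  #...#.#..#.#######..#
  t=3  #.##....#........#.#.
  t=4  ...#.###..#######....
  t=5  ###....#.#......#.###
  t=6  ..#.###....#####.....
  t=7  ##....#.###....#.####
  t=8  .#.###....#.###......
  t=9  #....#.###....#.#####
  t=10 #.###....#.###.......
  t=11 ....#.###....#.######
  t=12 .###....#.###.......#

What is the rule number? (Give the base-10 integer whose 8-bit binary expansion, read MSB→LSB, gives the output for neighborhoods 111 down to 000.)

67

  [7] ### => .  t=0,i=17
  [6] ##. => #  t=0,i=18
  [5] #.# => .  t=0,i=11
  [4] #.. => .  t=0,i=0
  [3] .## => .  t=0,i=16
  [2] .#. => .  t=0,i=5
  [1] ..# => #  t=0,i=4
  [0] ... => #  t=0,i=1
  bits 01000011 = 67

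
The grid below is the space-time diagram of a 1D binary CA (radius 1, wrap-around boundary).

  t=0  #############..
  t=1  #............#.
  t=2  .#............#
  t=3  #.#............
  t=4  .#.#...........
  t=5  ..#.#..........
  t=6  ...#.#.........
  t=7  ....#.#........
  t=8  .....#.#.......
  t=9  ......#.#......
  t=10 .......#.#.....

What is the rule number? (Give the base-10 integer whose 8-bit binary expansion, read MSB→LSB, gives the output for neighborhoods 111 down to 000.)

56

  ### -> .   bit 7 = 0  t=0,i=1
  ##. -> .   bit 6 = 0  t=0,i=12
  #.# -> #   bit 5 = 1  t=1,i=14
  #.. -> #   bit 4 = 1  t=0,i=13
  .## -> #   bit 3 = 1  t=0,i=0
  .#. -> .   bit 2 = 0  t=1,i=0
  ..# -> .   bit 1 = 0  t=0,i=14
  ... -> .   bit 0 = 0  t=1,i=2
  bits 00111000 = 56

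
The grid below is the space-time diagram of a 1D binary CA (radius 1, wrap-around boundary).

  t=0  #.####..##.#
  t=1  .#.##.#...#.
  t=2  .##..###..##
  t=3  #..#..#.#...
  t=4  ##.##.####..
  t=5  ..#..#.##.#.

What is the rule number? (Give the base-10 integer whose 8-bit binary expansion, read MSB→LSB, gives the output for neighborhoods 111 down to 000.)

180

  ###|#  b7=1 t=0,i=3
  ##.|.  b6=0 t=0,i=0
  #.#|#  b5=1 t=0,i=1
  #..|#  b4=1 t=0,i=6
  .##|.  b3=0 t=0,i=2
  .#.|#  b2=1 t=1,i=1
  ..#|.  b1=0 t=0,i=7
  ...|.  b0=0 t=1,i=8
  bits 10110100 = 180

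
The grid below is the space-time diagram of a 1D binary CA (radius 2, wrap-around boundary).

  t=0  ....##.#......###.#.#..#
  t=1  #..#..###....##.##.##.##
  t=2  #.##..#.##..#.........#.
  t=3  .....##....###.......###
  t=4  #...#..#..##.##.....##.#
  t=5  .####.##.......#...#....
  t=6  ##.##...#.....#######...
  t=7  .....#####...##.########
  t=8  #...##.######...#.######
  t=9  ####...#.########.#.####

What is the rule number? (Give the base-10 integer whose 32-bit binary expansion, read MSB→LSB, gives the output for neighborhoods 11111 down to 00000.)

4120249788

  ##### -> #   bit 31 = 1  t=6,i=16
  ####. -> #   bit 30 = 1  t=5,i=3
  ###.# -> #   bit 29 = 1  t=0,i=16
  ###.. -> #   bit 28 = 1  t=1,i=0
  ##.## -> .   bit 27 = 0  t=1,i=15
  ##.#. -> #   bit 26 = 1  t=0,i=6
  ##..# -> .   bit 25 = 0  t=1,i=1
  ##... -> #   bit 24 = 1  t=1,i=9
  #.### -> #   bit 23 = 1  t=1,i=22
  #.##. -> .   bit 22 = 0  t=1,i=16
  #.#.# -> .   bit 21 = 0  t=0,i=18
  #.#.. -> #   bit 20 = 1  t=0,i=7
  #..## -> .   bit 19 = 0  t=1,i=5
  #..#. -> #   bit 18 = 1  t=0,i=22
  #...# -> #   bit 17 = 1  t=4,i=2
  #.... -> .   bit 16 = 0  t=0,i=1
  .#### -> .   bit 15 = 0  t=5,i=2
  .###. -> .   bit 14 = 0  t=0,i=15
  .##.# -> .   bit 13 = 0  t=0,i=5
  .##.. -> .   bit 12 = 0  t=2,i=3
  .#.## -> .   bit 11 = 0  t=2,i=1
  .#.#. -> #   bit 10 = 1  t=0,i=19
  .#..# -> .   bit 9 = 0  t=0,i=21
  .#... -> #   bit 8 = 1  t=0,i=0
  ..### -> #   bit 7 = 1  t=0,i=14
  ..##. -> .   bit 6 = 0  t=0,i=4
  ..#.# -> #   bit 5 = 1  t=2,i=6
  ..#.. -> #   bit 4 = 1  t=0,i=23
  ...## -> #   bit 3 = 1  t=0,i=3
  ...#. -> #   bit 2 = 1  t=2,i=21
  ....# -> .   bit 1 = 0  t=0,i=2
  ..... -> .   bit 0 = 0  t=0,i=10
  bits 11110101100101100000010110111100 = 4120249788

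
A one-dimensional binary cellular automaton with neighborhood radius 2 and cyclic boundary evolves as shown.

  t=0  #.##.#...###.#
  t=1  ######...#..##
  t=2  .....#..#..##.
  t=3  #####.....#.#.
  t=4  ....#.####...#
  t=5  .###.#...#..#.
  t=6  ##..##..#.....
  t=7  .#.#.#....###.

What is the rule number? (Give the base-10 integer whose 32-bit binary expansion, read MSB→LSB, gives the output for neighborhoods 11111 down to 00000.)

475609223

  [31] ##### => .  t=1,i=0
  [30] ####. => .  t=1,i=4
  [29] ###.# => .  t=0,i=11
  [28] ###.. => #  t=1,i=5
  [27] ##.## => #  t=0,i=1
  [26] ##.#. => #  t=0,i=4
  [25] ##..# => .  t=6,i=2
  [24] ##... => .  t=1,i=6
  [23] #.### => .  t=3,i=0
  [22] #.##. => #  t=0,i=2
  [21] #.#.# => .  t=3,i=12
  [20] #.#.. => #  t=0,i=5
  [19] #..## => #  t=1,i=11
  [18] #..#. => .  t=2,i=7
  [17] #...# => .  t=0,i=7
  [16] #.... => #  t=2,i=0
  [15] .#### => .  t=1,i=13
  [14] .###. => .  t=0,i=10
  [13] .##.# => #  t=0,i=0
  [12] .##.. => #  t=2,i=12
  [11] .#.## => #  t=3,i=13
  [10] .#.#. => .  t=3,i=11
  [9] .#..# => .  t=1,i=10
  [8] .#... => .  t=0,i=6
  [7] ..### => #  t=0,i=9
  [6] ..##. => .  t=2,i=11
  [5] ..#.# => .  t=3,i=10
  [4] ..#.. => .  t=1,i=9
  [3] ...## => .  t=0,i=8
  [2] ...#. => #  t=1,i=8
  [1] ....# => #  t=2,i=3
  [0] ..... => #  t=2,i=1
  bits 00011100010110010011100010000111 = 475609223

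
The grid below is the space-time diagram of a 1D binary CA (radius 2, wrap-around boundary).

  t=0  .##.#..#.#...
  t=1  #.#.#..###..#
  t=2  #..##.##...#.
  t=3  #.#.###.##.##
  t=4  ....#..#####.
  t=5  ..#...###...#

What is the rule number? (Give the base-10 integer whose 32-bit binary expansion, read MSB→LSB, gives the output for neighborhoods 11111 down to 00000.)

  #####|.  b31=0 t=4,i=9
  ####.|.  b30=0 t=4,i=10
  ###.#|.  b29=0 t=3,i=0
  ###..|.  b28=0 t=1,i=9
  ##.##|#  b27=1 t=2,i=5
  ##.#.|.  b26=0 t=0,i=3
  ##..#|.  b25=0 t=1,i=10
  ##...|#  b24=1 t=2,i=8
  #.###|#  b23=1 t=3,i=4
  #.##.|#  b22=1 t=2,i=6
  #.#.#|.  b21=0 t=1,i=2
  #.#..|#  b20=1 t=0,i=4
  #..##|#  b19=1 t=1,i=6
  #..#.|.  b18=0 t=0,i=6
  #...#|#  b17=1 t=2,i=9
  #....|.  b16=0 t=0,i=11
  .####|#  b15=1 t=4,i=8
  .###.|.  b14=0 t=1,i=8
  .##.#|#  b13=1 t=0,i=2
  .##..|.  b12=0 t=2,i=7
  .#.##|.  b11=0 t=3,i=3
  .#.#.|#  b10=1 t=0,i=8
  .#..#|.  b9=0 t=0,i=5
  .#...|.  b8=0 t=0,i=10
  ..###|#  b7=1 t=1,i=7
  ..##.|.  b6=0 t=0,i=1
  ..#.#|#  b5=1 t=0,i=7
  ..#..|.  b4=0 t=4,i=4
  ...##|#  b3=1 t=0,i=0
  ...#.|.  b2=0 t=2,i=10
  ....#|#  b1=1 t=0,i=12
  .....|.  b0=0 t=4,i=1
  bits 00001001110110101010010010101010 = 165323946

165323946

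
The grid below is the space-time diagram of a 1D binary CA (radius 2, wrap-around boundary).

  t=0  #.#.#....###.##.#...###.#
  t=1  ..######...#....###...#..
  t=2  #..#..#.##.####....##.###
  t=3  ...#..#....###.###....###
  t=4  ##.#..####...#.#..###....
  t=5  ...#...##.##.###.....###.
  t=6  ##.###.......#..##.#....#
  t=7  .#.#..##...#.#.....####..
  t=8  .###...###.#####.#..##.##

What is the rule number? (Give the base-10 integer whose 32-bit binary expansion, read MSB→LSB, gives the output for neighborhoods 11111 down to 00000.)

1639159090

  ##### -> .   bit 31 = 0  t=1,i=4
  ####. -> #   bit 30 = 1  t=1,i=6
  ###.# -> #   bit 29 = 1  t=0,i=11
  ###.. -> .   bit 28 = 0  t=1,i=7
  ##.## -> .   bit 27 = 0  t=0,i=12
  ##.#. -> .   bit 26 = 0  t=0,i=1
  ##..# -> .   bit 25 = 0  t=2,i=1
  ##... -> #   bit 24 = 1  t=1,i=8
  #.### -> #   bit 23 = 1  t=2,i=11
  #.##. -> .   bit 22 = 0  t=0,i=13
  #.#.# -> #   bit 21 = 1  t=0,i=2
  #.#.. -> #   bit 20 = 1  t=0,i=4
  #..## -> .   bit 19 = 0  t=4,i=5
  #..#. -> .   bit 18 = 0  t=2,i=2
  #...# -> #   bit 17 = 1  t=0,i=18
  #.... -> #   bit 16 = 1  t=0,i=6
  .#### -> #   bit 15 = 1  t=1,i=3
  .###. -> .   bit 14 = 0  t=0,i=10
  .##.# -> .   bit 13 = 0  t=0,i=0
  .##.. -> #   bit 12 = 1  t=7,i=7
  .#.## -> .   bit 11 = 0  t=2,i=7
  .#.#. -> #   bit 10 = 1  t=0,i=3
  .#..# -> .   bit 9 = 0  t=2,i=4
  .#... -> #   bit 8 = 1  t=0,i=5
  ..### -> .   bit 7 = 0  t=0,i=9
  ..##. -> .   bit 6 = 0  t=2,i=19
  ..#.# -> #   bit 5 = 1  t=2,i=6
  ..#.. -> #   bit 4 = 1  t=1,i=11
  ...## -> .   bit 3 = 0  t=0,i=8
  ...#. -> .   bit 2 = 0  t=1,i=10
  ....# -> #   bit 1 = 1  t=0,i=7
  ..... -> .   bit 0 = 0  t=5,i=18
  bits 01100001101100111001010100110010 = 1639159090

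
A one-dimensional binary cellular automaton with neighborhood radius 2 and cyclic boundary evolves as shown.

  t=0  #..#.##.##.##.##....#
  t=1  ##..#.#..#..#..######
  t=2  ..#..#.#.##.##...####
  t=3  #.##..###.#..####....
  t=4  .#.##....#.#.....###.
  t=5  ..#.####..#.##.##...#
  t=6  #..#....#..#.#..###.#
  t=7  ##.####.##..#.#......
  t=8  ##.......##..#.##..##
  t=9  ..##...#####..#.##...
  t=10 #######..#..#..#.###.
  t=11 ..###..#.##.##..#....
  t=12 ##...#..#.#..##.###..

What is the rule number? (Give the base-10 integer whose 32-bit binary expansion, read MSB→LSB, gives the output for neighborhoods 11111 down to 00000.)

2267234138

  #####|#  b31=1 t=1,i=17
  ####.|.  b30=0 t=1,i=0
  ###.#|.  b29=0 t=3,i=8
  ###..|.  b28=0 t=1,i=1
  ##.##|.  b27=0 t=0,i=7
  ##.#.|#  b26=1 t=3,i=9
  ##..#|#  b25=1 t=0,i=1
  ##...|#  b24=1 t=0,i=16
  #.###|.  b23=0 t=5,i=4
  #.##.|.  b22=0 t=0,i=5
  #.#.#|#  b21=1 t=2,i=7
  #.#..|.  b20=0 t=1,i=6
  #..##|.  b19=0 t=1,i=14
  #..#.|.  b18=0 t=0,i=2
  #...#|#  b17=1 t=2,i=15
  #....|#  b16=1 t=0,i=17
  .####|.  b15=0 t=1,i=16
  .###.|.  b14=0 t=3,i=7
  .##.#|#  b13=1 t=0,i=6
  .##..|#  b12=1 t=0,i=0
  .#.##|#  b11=1 t=0,i=4
  .#.#.|#  b10=1 t=1,i=5
  .#..#|#  b9=1 t=1,i=7
  .#...|#  b8=1 t=4,i=12
  ..###|.  b7=0 t=1,i=15
  ..##.|#  b6=1 t=0,i=20
  ..#.#|.  b5=0 t=0,i=3
  ..#..|#  b4=1 t=1,i=9
  ...##|#  b3=1 t=0,i=19
  ...#.|.  b2=0 t=3,i=20
  ....#|#  b1=1 t=0,i=18
  .....|.  b0=0 t=4,i=14
  bits 10000111001000110011111101011010 = 2267234138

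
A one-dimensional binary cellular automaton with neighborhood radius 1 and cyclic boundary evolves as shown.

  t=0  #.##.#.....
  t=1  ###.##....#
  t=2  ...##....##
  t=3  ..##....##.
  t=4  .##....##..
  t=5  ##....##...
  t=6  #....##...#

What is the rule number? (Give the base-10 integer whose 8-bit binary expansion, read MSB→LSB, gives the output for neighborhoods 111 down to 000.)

  [7] ### => .  t=1,i=0
  [6] ##. => .  t=0,i=3
  [5] #.# => #  t=0,i=1
  [4] #.. => .  t=0,i=6
  [3] .## => #  t=0,i=2
  [2] .#. => #  t=0,i=0
  [1] ..# => #  t=0,i=10
  [0] ... => .  t=0,i=7
  bits 00101110 = 46

46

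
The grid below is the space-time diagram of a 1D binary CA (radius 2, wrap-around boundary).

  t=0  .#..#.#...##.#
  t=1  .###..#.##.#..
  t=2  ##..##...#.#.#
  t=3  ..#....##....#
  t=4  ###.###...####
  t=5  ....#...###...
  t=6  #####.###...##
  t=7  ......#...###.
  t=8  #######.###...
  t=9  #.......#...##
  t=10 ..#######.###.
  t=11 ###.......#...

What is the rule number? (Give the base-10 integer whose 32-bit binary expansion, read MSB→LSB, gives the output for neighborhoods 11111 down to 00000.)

43459231

  [31] ##### => .  t=4,i=0
  [30] ####. => .  t=4,i=1
  [29] ###.# => .  t=4,i=2
  [28] ###.. => .  t=1,i=3
  [27] ##.## => .  t=4,i=3
  [26] ##.#. => .  t=0,i=12
  [25] ##..# => #  t=1,i=4
  [24] ##... => .  t=2,i=6
  [23] #.### => #  t=2,i=13
  [22] #.##. => .  t=1,i=8
  [21] #.#.# => .  t=0,i=13
  [20] #.#.. => #  t=0,i=1
  [19] #..## => .  t=2,i=3
  [18] #..#. => #  t=0,i=3
  [17] #...# => #  t=0,i=8
  [16] #.... => #  t=3,i=4
  [15] .#### => .  t=4,i=11
  [14] .###. => .  t=1,i=2
  [13] .##.# => #  t=0,i=11
  [12] .##.. => .  t=2,i=5
  [11] .#.## => .  t=1,i=7
  [10] .#.#. => .  t=0,i=0
  [9] .#..# => #  t=0,i=2
  [8] .#... => .  t=0,i=7
  [7] ..### => #  t=1,i=1
  [6] ..##. => .  t=0,i=10
  [5] ..#.# => .  t=0,i=4
  [4] ..#.. => #  t=3,i=2
  [3] ...## => #  t=0,i=9
  [2] ...#. => #  t=2,i=8
  [1] ....# => #  t=3,i=5
  [0] ..... => #  t=5,i=0
  bits 00000010100101110010001010011111 = 43459231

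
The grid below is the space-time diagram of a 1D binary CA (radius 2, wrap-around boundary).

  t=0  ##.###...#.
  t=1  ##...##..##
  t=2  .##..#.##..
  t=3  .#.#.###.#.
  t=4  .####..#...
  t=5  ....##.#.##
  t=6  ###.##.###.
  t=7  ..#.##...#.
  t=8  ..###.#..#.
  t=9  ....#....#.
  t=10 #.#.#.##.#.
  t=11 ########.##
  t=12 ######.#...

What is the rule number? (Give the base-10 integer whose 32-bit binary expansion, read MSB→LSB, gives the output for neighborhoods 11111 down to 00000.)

3010014322

  #####|#  b31=1 t=11,i=0
  ####.|.  b30=0 t=1,i=0
  ###.#|#  b29=1 t=3,i=7
  ###..|#  b28=1 t=0,i=5
  ##.##|.  b27=0 t=0,i=2
  ##.#.|.  b26=0 t=3,i=8
  ##..#|#  b25=1 t=1,i=7
  ##...|#  b24=1 t=0,i=6
  #.###|.  b23=0 t=0,i=3
  #.##.|#  b22=1 t=0,i=0
  #.#.#|#  b21=1 t=3,i=3
  #.#..|.  b20=0 t=3,i=9
  #..##|#  b19=1 t=1,i=8
  #..#.|.  b18=0 t=2,i=4
  #...#|.  b17=0 t=0,i=7
  #....|#  b16=1 t=4,i=9
  .####|.  b15=0 t=1,i=10
  .###.|.  b14=0 t=0,i=4
  .##.#|#  b13=1 t=0,i=1
  .##..|.  b12=0 t=1,i=6
  .#.##|#  b11=1 t=0,i=10
  .#.#.|#  b10=1 t=3,i=2
  .#..#|.  b9=0 t=3,i=10
  .#...|.  b8=0 t=4,i=8
  ..###|.  b7=0 t=1,i=9
  ..##.|#  b6=1 t=1,i=5
  ..#.#|#  b5=1 t=0,i=9
  ..#..|#  b4=1 t=4,i=7
  ...##|.  b3=0 t=1,i=4
  ...#.|.  b2=0 t=0,i=8
  ....#|#  b1=1 t=4,i=10
  .....|.  b0=0 t=9,i=1
  bits 10110011011010010010110001110010 = 3010014322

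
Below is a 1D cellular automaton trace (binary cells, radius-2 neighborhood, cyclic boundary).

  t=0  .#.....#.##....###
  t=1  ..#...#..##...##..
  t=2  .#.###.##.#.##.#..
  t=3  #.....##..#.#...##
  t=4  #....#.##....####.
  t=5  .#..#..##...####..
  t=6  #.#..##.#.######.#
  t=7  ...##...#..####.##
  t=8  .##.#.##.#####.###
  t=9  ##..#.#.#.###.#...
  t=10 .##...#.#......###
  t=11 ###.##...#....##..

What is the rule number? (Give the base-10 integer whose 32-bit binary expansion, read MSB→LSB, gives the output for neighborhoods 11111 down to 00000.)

3664417676

  ##### -> #   bit 31 = 1  t=6,i=12
  ####. -> #   bit 30 = 1  t=4,i=15
  ###.# -> .   bit 29 = 0  t=0,i=17
  ###.. -> #   bit 28 = 1  t=3,i=0
  ##.## -> #   bit 27 = 1  t=2,i=6
  ##.#. -> .   bit 26 = 0  t=0,i=0
  ##..# -> #   bit 25 = 1  t=3,i=8
  ##... -> .   bit 24 = 0  t=0,i=11
  #.### -> .   bit 23 = 0  t=2,i=3
  #.##. -> #   bit 22 = 1  t=0,i=9
  #.#.# -> #   bit 21 = 1  t=2,i=10
  #.#.. -> .   bit 20 = 0  t=0,i=1
  #..## -> #   bit 19 = 1  t=1,i=8
  #..#. -> .   bit 18 = 0  t=3,i=9
  #...# -> #   bit 17 = 1  t=1,i=4
  #.... -> .   bit 16 = 0  t=0,i=3
  .#### -> #   bit 15 = 1  t=4,i=14
  .###. -> .   bit 14 = 0  t=0,i=16
  .##.# -> .   bit 13 = 0  t=2,i=8
  .##.. -> #   bit 12 = 1  t=0,i=10
  .#.## -> .   bit 11 = 0  t=0,i=8
  .#.#. -> .   bit 10 = 0  t=3,i=11
  .#..# -> #   bit 9 = 1  t=1,i=7
  .#... -> #   bit 8 = 1  t=0,i=2
  ..### -> #   bit 7 = 1  t=0,i=15
  ..##. -> .   bit 6 = 0  t=1,i=9
  ..#.# -> .   bit 5 = 0  t=0,i=7
  ..#.. -> .   bit 4 = 0  t=1,i=2
  ...## -> #   bit 3 = 1  t=0,i=14
  ...#. -> #   bit 2 = 1  t=0,i=6
  ....# -> .   bit 1 = 0  t=0,i=5
  ..... -> .   bit 0 = 0  t=0,i=4
  bits 11011010011010101001001110001100 = 3664417676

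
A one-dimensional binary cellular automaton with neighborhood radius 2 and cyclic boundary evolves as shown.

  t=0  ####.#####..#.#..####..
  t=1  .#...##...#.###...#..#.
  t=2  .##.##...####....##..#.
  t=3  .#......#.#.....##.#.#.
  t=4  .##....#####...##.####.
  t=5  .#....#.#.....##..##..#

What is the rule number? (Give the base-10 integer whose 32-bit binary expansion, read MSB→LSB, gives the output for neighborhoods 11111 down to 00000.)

  ##### -> .   bit 31 = 0  t=0,i=7
  ####. -> .   bit 30 = 0  t=0,i=2
  ###.# -> .   bit 29 = 0  t=0,i=3
  ###.. -> .   bit 28 = 0  t=0,i=9
  ##.## -> .   bit 27 = 0  t=0,i=4
  ##.#. -> #   bit 26 = 1  t=3,i=18
  ##..# -> #   bit 25 = 1  t=0,i=10
  ##... -> .   bit 24 = 0  t=1,i=7
  #.### -> #   bit 23 = 1  t=0,i=5
  #.##. -> .   bit 22 = 0  t=2,i=4
  #.#.# -> #   bit 21 = 1  t=3,i=19
  #.#.. -> #   bit 20 = 1  t=0,i=14
  #..## -> .   bit 19 = 0  t=0,i=16
  #..#. -> .   bit 18 = 0  t=0,i=11
  #...# -> .   bit 17 = 0  t=1,i=3
  #.... -> .   bit 16 = 0  t=2,i=14
  .#### -> #   bit 15 = 1  t=0,i=1
  .###. -> .   bit 14 = 0  t=1,i=13
  .##.# -> .   bit 13 = 0  t=2,i=2
  .##.. -> .   bit 12 = 0  t=1,i=6
  .#.## -> #   bit 11 = 1  t=1,i=11
  .#.#. -> #   bit 10 = 1  t=0,i=13
  .#..# -> .   bit 9 = 0  t=0,i=15
  .#... -> #   bit 8 = 1  t=1,i=2
  ..### -> .   bit 7 = 0  t=0,i=0
  ..##. -> #   bit 6 = 1  t=1,i=5
  ..#.# -> #   bit 5 = 1  t=0,i=12
  ..#.. -> #   bit 4 = 1  t=1,i=1
  ...## -> #   bit 3 = 1  t=1,i=4
  ...#. -> #   bit 2 = 1  t=1,i=9
  ....# -> .   bit 1 = 0  t=2,i=15
  ..... -> .   bit 0 = 0  t=3,i=4
  bits 00000110101100001000110101111100 = 112233852

112233852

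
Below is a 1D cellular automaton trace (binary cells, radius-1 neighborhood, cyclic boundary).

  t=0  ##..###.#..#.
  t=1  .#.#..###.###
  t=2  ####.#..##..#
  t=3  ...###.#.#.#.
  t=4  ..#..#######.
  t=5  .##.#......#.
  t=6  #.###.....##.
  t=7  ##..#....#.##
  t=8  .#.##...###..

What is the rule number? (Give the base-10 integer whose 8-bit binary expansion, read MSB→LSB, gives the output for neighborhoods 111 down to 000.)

  nb ###: next=.  (t=0,i=5, bit7=0)
  nb ##.: next=#  (t=0,i=1, bit6=1)
  nb #.#: next=#  (t=0,i=7, bit5=1)
  nb #..: next=.  (t=0,i=2, bit4=0)
  nb .##: next=.  (t=0,i=0, bit3=0)
  nb .#.: next=#  (t=0,i=8, bit2=1)
  nb ..#: next=#  (t=0,i=3, bit1=1)
  nb ...: next=.  (t=3,i=0, bit0=0)
  bits 01100110 = 102

102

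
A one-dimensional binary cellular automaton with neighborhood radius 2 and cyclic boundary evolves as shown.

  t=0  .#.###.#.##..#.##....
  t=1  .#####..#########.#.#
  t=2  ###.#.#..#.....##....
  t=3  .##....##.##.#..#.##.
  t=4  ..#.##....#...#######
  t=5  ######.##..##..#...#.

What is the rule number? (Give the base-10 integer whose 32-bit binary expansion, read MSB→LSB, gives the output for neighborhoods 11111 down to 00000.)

  ##### -> .   bit 31 = 0  t=1,i=3
  ####. -> #   bit 30 = 1  t=1,i=4
  ###.# -> #   bit 29 = 1  t=0,i=5
  ###.. -> .   bit 28 = 0  t=1,i=5
  ##.## -> .   bit 27 = 0  t=3,i=9
  ##.#. -> .   bit 26 = 0  t=0,i=6
  ##..# -> #   bit 25 = 1  t=0,i=11
  ##... -> .   bit 24 = 0  t=0,i=17
  #.### -> #   bit 23 = 1  t=0,i=3
  #.##. -> #   bit 22 = 1  t=0,i=9
  #.#.# -> .   bit 21 = 0  t=0,i=7
  #.#.. -> .   bit 20 = 0  t=2,i=6
  #..## -> .   bit 19 = 0  t=1,i=7
  #..#. -> #   bit 18 = 1  t=0,i=12
  #...# -> #   bit 17 = 1  t=4,i=12
  #.... -> #   bit 16 = 1  t=0,i=18
  .#### -> #   bit 15 = 1  t=1,i=2
  .###. -> #   bit 14 = 1  t=0,i=4
  .##.# -> .   bit 13 = 0  t=3,i=8
  .##.. -> #   bit 12 = 1  t=0,i=10
  .#.## -> #   bit 11 = 1  t=0,i=2
  .#.#. -> .   bit 10 = 0  t=1,i=19
  .#..# -> #   bit 9 = 1  t=2,i=7
  .#... -> #   bit 8 = 1  t=2,i=10
  ..### -> .   bit 7 = 0  t=1,i=8
  ..##. -> .   bit 6 = 0  t=2,i=15
  ..#.# -> #   bit 5 = 1  t=0,i=1
  ..#.. -> .   bit 4 = 0  t=2,i=9
  ...## -> .   bit 3 = 0  t=2,i=14
  ...#. -> .   bit 2 = 0  t=0,i=0
  ....# -> #   bit 1 = 1  t=0,i=20
  ..... -> .   bit 0 = 0  t=0,i=19
  bits 01100010110001111101101100100010 = 1657264930

1657264930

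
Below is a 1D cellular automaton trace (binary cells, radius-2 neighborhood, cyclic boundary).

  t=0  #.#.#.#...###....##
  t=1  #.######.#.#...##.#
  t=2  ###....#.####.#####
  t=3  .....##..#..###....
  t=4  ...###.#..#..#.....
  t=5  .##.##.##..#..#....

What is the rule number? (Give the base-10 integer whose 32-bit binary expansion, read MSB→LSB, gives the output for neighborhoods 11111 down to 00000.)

  #####|.  b31=0 t=1,i=4
  ####.|.  b30=0 t=1,i=6
  ###.#|#  b29=1 t=0,i=0
  ###..|.  b28=0 t=0,i=12
  ##.##|#  b27=1 t=1,i=1
  ##.#.|.  b26=0 t=0,i=1
  ##..#|#  b25=1 t=3,i=7
  ##...|.  b24=0 t=0,i=13
  #.###|#  b23=1 t=1,i=2
  #.##.|#  b22=1 t=1,i=18
  #.#.#|#  b21=1 t=0,i=2
  #.#..|#  b20=1 t=0,i=6
  #..##|.  b19=0 t=3,i=11
  #..#.|.  b18=0 t=3,i=8
  #...#|.  b17=0 t=0,i=8
  #....|.  b16=0 t=0,i=14
  .####|.  b15=0 t=1,i=3
  .###.|#  b14=1 t=0,i=11
  .##.#|#  b13=1 t=1,i=0
  .##..|.  b12=0 t=3,i=6
  .#.##|.  b11=0 t=2,i=8
  .#.#.|#  b10=1 t=0,i=3
  .#..#|#  b9=1 t=3,i=10
  .#...|#  b8=1 t=0,i=7
  ..###|.  b7=0 t=0,i=10
  ..##.|#  b6=1 t=1,i=15
  ..#.#|.  b5=0 t=2,i=7
  ..#..|.  b4=0 t=3,i=9
  ...##|#  b3=1 t=0,i=9
  ...#.|#  b2=1 t=2,i=6
  ....#|#  b1=1 t=0,i=15
  .....|.  b0=0 t=3,i=0
  bits 00101010111100000110011101001110 = 720398158

720398158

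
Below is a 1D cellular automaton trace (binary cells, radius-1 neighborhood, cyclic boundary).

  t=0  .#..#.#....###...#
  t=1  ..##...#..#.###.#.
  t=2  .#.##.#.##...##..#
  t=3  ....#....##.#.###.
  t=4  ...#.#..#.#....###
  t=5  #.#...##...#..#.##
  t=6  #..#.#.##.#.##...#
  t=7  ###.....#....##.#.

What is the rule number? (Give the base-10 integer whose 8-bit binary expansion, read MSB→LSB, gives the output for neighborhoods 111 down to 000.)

210

  [7] ### => #  t=0,i=12
  [6] ##. => #  t=0,i=13
  [5] #.# => .  t=0,i=0
  [4] #.. => #  t=0,i=2
  [3] .## => .  t=0,i=11
  [2] .#. => .  t=0,i=1
  [1] ..# => #  t=0,i=3
  [0] ... => .  t=0,i=8
  bits 11010010 = 210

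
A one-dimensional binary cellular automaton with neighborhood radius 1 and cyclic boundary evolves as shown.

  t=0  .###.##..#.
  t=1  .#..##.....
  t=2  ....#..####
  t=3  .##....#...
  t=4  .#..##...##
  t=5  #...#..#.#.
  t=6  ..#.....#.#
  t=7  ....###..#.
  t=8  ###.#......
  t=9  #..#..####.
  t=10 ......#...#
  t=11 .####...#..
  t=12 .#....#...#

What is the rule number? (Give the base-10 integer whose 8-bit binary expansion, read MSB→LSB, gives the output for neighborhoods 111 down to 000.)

41

  ###|.  b7=0 t=0,i=2
  ##.|.  b6=0 t=0,i=3
  #.#|#  b5=1 t=0,i=4
  #..|.  b4=0 t=0,i=7
  .##|#  b3=1 t=0,i=1
  .#.|.  b2=0 t=0,i=9
  ..#|.  b1=0 t=0,i=0
  ...|#  b0=1 t=1,i=7
  bits 00101001 = 41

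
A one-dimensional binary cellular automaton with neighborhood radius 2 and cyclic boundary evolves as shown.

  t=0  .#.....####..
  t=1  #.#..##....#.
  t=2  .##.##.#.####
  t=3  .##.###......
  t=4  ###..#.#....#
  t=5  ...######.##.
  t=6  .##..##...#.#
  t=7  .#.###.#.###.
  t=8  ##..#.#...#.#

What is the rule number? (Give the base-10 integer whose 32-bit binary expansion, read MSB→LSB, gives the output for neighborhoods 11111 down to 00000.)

2270979438

  nb #####: next=#  (t=5,i=5, bit31=1)
  nb ####.: next=.  (t=0,i=9, bit30=0)
  nb ###.#: next=.  (t=2,i=12, bit29=0)
  nb ###..: next=.  (t=0,i=10, bit28=0)
  nb ##.##: next=.  (t=2,i=0, bit27=0)
  nb ##.#.: next=#  (t=2,i=6, bit26=1)
  nb ##..#: next=#  (t=4,i=3, bit25=1)
  nb ##...: next=#  (t=0,i=11, bit24=1)
  nb #.###: next=.  (t=2,i=9, bit23=0)
  nb #.##.: next=#  (t=2,i=1, bit22=1)
  nb #.#.#: next=.  (t=1,i=0, bit21=0)
  nb #.#..: next=#  (t=1,i=2, bit20=1)
  nb #..##: next=#  (t=1,i=4, bit19=1)
  nb #..#.: next=#  (t=4,i=4, bit18=1)
  nb #...#: next=.  (t=0,i=12, bit17=0)
  nb #....: next=.  (t=0,i=3, bit16=0)
  nb .####: next=.  (t=0,i=8, bit15=0)
  nb .###.: next=#  (t=3,i=5, bit14=1)
  nb .##.#: next=#  (t=2,i=2, bit13=1)
  nb .##..: next=.  (t=1,i=6, bit12=0)
  nb .#.##: next=.  (t=2,i=8, bit11=0)
  nb .#.#.: next=#  (t=1,i=1, bit10=1)
  nb .#..#: next=.  (t=1,i=3, bit9=0)
  nb .#...: next=#  (t=0,i=2, bit8=1)
  nb ..###: next=.  (t=0,i=7, bit7=0)
  nb ..##.: next=#  (t=1,i=5, bit6=1)
  nb ..#.#: next=#  (t=1,i=11, bit5=1)
  nb ..#..: next=.  (t=0,i=1, bit4=0)
  nb ...##: next=#  (t=0,i=6, bit3=1)
  nb ...#.: next=#  (t=0,i=0, bit2=1)
  nb ....#: next=#  (t=0,i=5, bit1=1)
  nb .....: next=.  (t=0,i=4, bit0=0)
  bits 10000111010111000110010101101110 = 2270979438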